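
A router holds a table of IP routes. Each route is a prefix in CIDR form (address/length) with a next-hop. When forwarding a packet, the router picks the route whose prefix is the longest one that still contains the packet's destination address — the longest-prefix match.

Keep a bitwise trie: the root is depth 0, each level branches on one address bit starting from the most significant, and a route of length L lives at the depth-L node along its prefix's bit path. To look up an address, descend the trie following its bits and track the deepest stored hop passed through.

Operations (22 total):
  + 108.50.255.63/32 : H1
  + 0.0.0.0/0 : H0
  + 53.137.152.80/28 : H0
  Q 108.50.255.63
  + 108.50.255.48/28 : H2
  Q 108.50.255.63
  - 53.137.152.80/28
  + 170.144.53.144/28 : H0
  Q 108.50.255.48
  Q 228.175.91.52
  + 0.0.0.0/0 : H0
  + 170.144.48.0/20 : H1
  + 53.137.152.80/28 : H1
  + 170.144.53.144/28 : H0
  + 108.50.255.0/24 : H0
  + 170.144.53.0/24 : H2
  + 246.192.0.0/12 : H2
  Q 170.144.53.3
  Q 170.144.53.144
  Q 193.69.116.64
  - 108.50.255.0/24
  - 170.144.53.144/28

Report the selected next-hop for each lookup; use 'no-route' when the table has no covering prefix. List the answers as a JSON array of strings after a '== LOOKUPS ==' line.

Trace:
  add 108.50.255.63/32 -> H1 at depth 32
  add 0.0.0.0/0 -> H0 at depth 0
  add 53.137.152.80/28 -> H0 at depth 28
  ? 108.50.255.63  path d0:H0→d1:-→d2:-→d3:-→d4:-→d5:-→d6:-→d7:-→d8:-→d9:-→d10:-→d11:-→d12:-→d13:-→d14:-→d15:-→d16:-→d17:-→d18:-→d19:-→d20:-→d21:-→d22:-→d23:-→d24:-→d25:-→d26:-→d27:-→d28:-→d29:-→d30:-→d31:-→d32:H1  best=H1
  add 108.50.255.48/28 -> H2 at depth 28
  ? 108.50.255.63  path d0:H0→d1:-→d2:-→d3:-→d4:-→d5:-→d6:-→d7:-→d8:-→d9:-→d10:-→d11:-→d12:-→d13:-→d14:-→d15:-→d16:-→d17:-→d18:-→d19:-→d20:-→d21:-→d22:-→d23:-→d24:-→d25:-→d26:-→d27:-→d28:H2→d29:-→d30:-→d31:-→d32:H1  best=H1
  del 53.137.152.80/28 (clear depth 28)
  add 170.144.53.144/28 -> H0 at depth 28
  ? 108.50.255.48  path d0:H0→d1:-→d2:-→d3:-→d4:-→d5:-→d6:-→d7:-→d8:-→d9:-→d10:-→d11:-→d12:-→d13:-→d14:-→d15:-→d16:-→d17:-→d18:-→d19:-→d20:-→d21:-→d22:-→d23:-→d24:-→d25:-→d26:-→d27:-→d28:H2  best=H2
  ? 228.175.91.52  path d0:H0→d1:-  best=H0
  add 0.0.0.0/0 -> H0 at depth 0
  add 170.144.48.0/20 -> H1 at depth 20
  add 53.137.152.80/28 -> H1 at depth 28
  add 170.144.53.144/28 -> H0 at depth 28
  add 108.50.255.0/24 -> H0 at depth 24
  add 170.144.53.0/24 -> H2 at depth 24
  add 246.192.0.0/12 -> H2 at depth 12
  ? 170.144.53.3  path d0:H0→d1:-→d2:-→d3:-→d4:-→d5:-→d6:-→d7:-→d8:-→d9:-→d10:-→d11:-→d12:-→d13:-→d14:-→d15:-→d16:-→d17:-→d18:-→d19:-→d20:H1→d21:-→d22:-→d23:-→d24:H2  best=H2
  ? 170.144.53.144  path d0:H0→d1:-→d2:-→d3:-→d4:-→d5:-→d6:-→d7:-→d8:-→d9:-→d10:-→d11:-→d12:-→d13:-→d14:-→d15:-→d16:-→d17:-→d18:-→d19:-→d20:H1→d21:-→d22:-→d23:-→d24:H2→d25:-→d26:-→d27:-→d28:H0  best=H0
  ? 193.69.116.64  path d0:H0→d1:-→d2:-  best=H0
  del 108.50.255.0/24 (clear depth 24)
  del 170.144.53.144/28 (clear depth 28)

== LOOKUPS ==
["H1","H1","H2","H0","H2","H0","H0"]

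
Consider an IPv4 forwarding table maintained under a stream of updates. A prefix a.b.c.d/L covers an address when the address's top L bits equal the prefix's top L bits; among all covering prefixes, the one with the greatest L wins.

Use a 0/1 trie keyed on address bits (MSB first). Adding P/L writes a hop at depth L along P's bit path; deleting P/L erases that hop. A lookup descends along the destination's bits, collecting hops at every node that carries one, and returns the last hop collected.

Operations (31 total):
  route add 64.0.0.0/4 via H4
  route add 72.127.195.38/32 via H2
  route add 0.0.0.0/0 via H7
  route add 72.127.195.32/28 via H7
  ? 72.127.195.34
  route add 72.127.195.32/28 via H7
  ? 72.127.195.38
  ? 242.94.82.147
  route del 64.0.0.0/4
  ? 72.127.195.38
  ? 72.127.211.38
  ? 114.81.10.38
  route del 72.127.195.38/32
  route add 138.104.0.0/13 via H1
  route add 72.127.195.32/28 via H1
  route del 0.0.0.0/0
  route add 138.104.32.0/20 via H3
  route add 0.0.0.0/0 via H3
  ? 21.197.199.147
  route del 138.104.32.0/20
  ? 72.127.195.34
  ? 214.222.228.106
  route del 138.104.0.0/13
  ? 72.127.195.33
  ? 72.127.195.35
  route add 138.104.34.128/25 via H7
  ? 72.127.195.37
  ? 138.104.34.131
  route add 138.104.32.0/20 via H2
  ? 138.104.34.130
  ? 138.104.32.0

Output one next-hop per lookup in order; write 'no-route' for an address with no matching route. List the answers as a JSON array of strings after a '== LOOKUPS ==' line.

Trace:
  add 64.0.0.0/4 -> H4 at depth 4
  add 72.127.195.38/32 -> H2 at depth 32
  add 0.0.0.0/0 -> H7 at depth 0
  add 72.127.195.32/28 -> H7 at depth 28
  lookup 72.127.195.34: bits 01001000011111111100001100100 walk d0:H7→d1:-→d2:-→d3:-→d4:H4→d5:-→d6:-→d7:-→d8:-→d9:-→d10:-→d11:-→d12:-→d13:-→d14:-→d15:-→d16:-→d17:-→d18:-→d19:-→d20:-→d21:-→d22:-→d23:-→d24:-→d25:-→d26:-→d27:-→d28:H7→d29:- -> H7
  add 72.127.195.32/28 -> H7 at depth 28
  lookup 72.127.195.38: bits 01001000011111111100001100100110 walk d0:H7→d1:-→d2:-→d3:-→d4:H4→d5:-→d6:-→d7:-→d8:-→d9:-→d10:-→d11:-→d12:-→d13:-→d14:-→d15:-→d16:-→d17:-→d18:-→d19:-→d20:-→d21:-→d22:-→d23:-→d24:-→d25:-→d26:-→d27:-→d28:H7→d29:-→d30:-→d31:-→d32:H2 -> H2
  lookup 242.94.82.147: bits ε walk d0:H7 -> H7
  del 64.0.0.0/4 (clear depth 4)
  lookup 72.127.195.38: bits 01001000011111111100001100100110 walk d0:H7→d1:-→d2:-→d3:-→d4:-→d5:-→d6:-→d7:-→d8:-→d9:-→d10:-→d11:-→d12:-→d13:-→d14:-→d15:-→d16:-→d17:-→d18:-→d19:-→d20:-→d21:-→d22:-→d23:-→d24:-→d25:-→d26:-→d27:-→d28:H7→d29:-→d30:-→d31:-→d32:H2 -> H2
  lookup 72.127.211.38: bits 0100100001111111110 walk d0:H7→d1:-→d2:-→d3:-→d4:-→d5:-→d6:-→d7:-→d8:-→d9:-→d10:-→d11:-→d12:-→d13:-→d14:-→d15:-→d16:-→d17:-→d18:-→d19:- -> H7
  lookup 114.81.10.38: bits 01 walk d0:H7→d1:-→d2:- -> H7
  del 72.127.195.38/32 (clear depth 32)
  add 138.104.0.0/13 -> H1 at depth 13
  add 72.127.195.32/28 -> H1 at depth 28
  del 0.0.0.0/0 (clear depth 0)
  add 138.104.32.0/20 -> H3 at depth 20
  add 0.0.0.0/0 -> H3 at depth 0
  lookup 21.197.199.147: bits 0 walk d0:H3→d1:- -> H3
  del 138.104.32.0/20 (clear depth 20)
  lookup 72.127.195.34: bits 01001000011111111100001100100 walk d0:H3→d1:-→d2:-→d3:-→d4:-→d5:-→d6:-→d7:-→d8:-→d9:-→d10:-→d11:-→d12:-→d13:-→d14:-→d15:-→d16:-→d17:-→d18:-→d19:-→d20:-→d21:-→d22:-→d23:-→d24:-→d25:-→d26:-→d27:-→d28:H1→d29:- -> H1
  lookup 214.222.228.106: bits 1 walk d0:H3→d1:- -> H3
  del 138.104.0.0/13 (clear depth 13)
  lookup 72.127.195.33: bits 01001000011111111100001100100 walk d0:H3→d1:-→d2:-→d3:-→d4:-→d5:-→d6:-→d7:-→d8:-→d9:-→d10:-→d11:-→d12:-→d13:-→d14:-→d15:-→d16:-→d17:-→d18:-→d19:-→d20:-→d21:-→d22:-→d23:-→d24:-→d25:-→d26:-→d27:-→d28:H1→d29:- -> H1
  lookup 72.127.195.35: bits 01001000011111111100001100100 walk d0:H3→d1:-→d2:-→d3:-→d4:-→d5:-→d6:-→d7:-→d8:-→d9:-→d10:-→d11:-→d12:-→d13:-→d14:-→d15:-→d16:-→d17:-→d18:-→d19:-→d20:-→d21:-→d22:-→d23:-→d24:-→d25:-→d26:-→d27:-→d28:H1→d29:- -> H1
  add 138.104.34.128/25 -> H7 at depth 25
  lookup 72.127.195.37: bits 010010000111111111000011001001 walk d0:H3→d1:-→d2:-→d3:-→d4:-→d5:-→d6:-→d7:-→d8:-→d9:-→d10:-→d11:-→d12:-→d13:-→d14:-→d15:-→d16:-→d17:-→d18:-→d19:-→d20:-→d21:-→d22:-→d23:-→d24:-→d25:-→d26:-→d27:-→d28:H1→d29:-→d30:- -> H1
  lookup 138.104.34.131: bits 1000101001101000001000101 walk d0:H3→d1:-→d2:-→d3:-→d4:-→d5:-→d6:-→d7:-→d8:-→d9:-→d10:-→d11:-→d12:-→d13:-→d14:-→d15:-→d16:-→d17:-→d18:-→d19:-→d20:-→d21:-→d22:-→d23:-→d24:-→d25:H7 -> H7
  add 138.104.32.0/20 -> H2 at depth 20
  lookup 138.104.34.130: bits 1000101001101000001000101 walk d0:H3→d1:-→d2:-→d3:-→d4:-→d5:-→d6:-→d7:-→d8:-→d9:-→d10:-→d11:-→d12:-→d13:-→d14:-→d15:-→d16:-→d17:-→d18:-→d19:-→d20:H2→d21:-→d22:-→d23:-→d24:-→d25:H7 -> H7
  lookup 138.104.32.0: bits 1000101001101000001000 walk d0:H3→d1:-→d2:-→d3:-→d4:-→d5:-→d6:-→d7:-→d8:-→d9:-→d10:-→d11:-→d12:-→d13:-→d14:-→d15:-→d16:-→d17:-→d18:-→d19:-→d20:H2→d21:-→d22:- -> H2

== LOOKUPS ==
["H7","H2","H7","H2","H7","H7","H3","H1","H3","H1","H1","H1","H7","H7","H2"]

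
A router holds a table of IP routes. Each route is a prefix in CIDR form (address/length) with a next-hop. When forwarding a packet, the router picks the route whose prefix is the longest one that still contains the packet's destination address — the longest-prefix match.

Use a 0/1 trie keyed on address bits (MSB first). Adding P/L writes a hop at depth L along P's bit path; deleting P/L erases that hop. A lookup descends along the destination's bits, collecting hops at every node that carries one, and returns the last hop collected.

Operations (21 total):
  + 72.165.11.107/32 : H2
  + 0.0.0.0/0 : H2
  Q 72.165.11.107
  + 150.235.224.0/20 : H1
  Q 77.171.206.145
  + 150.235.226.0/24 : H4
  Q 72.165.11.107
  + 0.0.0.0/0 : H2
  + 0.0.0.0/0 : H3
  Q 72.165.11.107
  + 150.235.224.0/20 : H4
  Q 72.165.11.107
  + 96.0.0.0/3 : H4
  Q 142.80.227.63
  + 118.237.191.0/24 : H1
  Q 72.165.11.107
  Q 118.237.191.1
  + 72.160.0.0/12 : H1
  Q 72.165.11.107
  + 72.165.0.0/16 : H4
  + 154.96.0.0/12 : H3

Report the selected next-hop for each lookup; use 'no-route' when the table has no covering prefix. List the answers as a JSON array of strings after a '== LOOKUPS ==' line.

Trace:
  add 72.165.11.107/32 -> H2 at depth 32
  add 0.0.0.0/0 -> H2 at depth 0
  lookup 72.165.11.107: bits 01001000101001010000101101101011 walk d0:H2→d1:-→d2:-→d3:-→d4:-→d5:-→d6:-→d7:-→d8:-→d9:-→d10:-→d11:-→d12:-→d13:-→d14:-→d15:-→d16:-→d17:-→d18:-→d19:-→d20:-→d21:-→d22:-→d23:-→d24:-→d25:-→d26:-→d27:-→d28:-→d29:-→d30:-→d31:-→d32:H2 -> H2
  add 150.235.224.0/20 -> H1 at depth 20
  lookup 77.171.206.145: bits 01001 walk d0:H2→d1:-→d2:-→d3:-→d4:-→d5:- -> H2
  add 150.235.226.0/24 -> H4 at depth 24
  lookup 72.165.11.107: bits 01001000101001010000101101101011 walk d0:H2→d1:-→d2:-→d3:-→d4:-→d5:-→d6:-→d7:-→d8:-→d9:-→d10:-→d11:-→d12:-→d13:-→d14:-→d15:-→d16:-→d17:-→d18:-→d19:-→d20:-→d21:-→d22:-→d23:-→d24:-→d25:-→d26:-→d27:-→d28:-→d29:-→d30:-→d31:-→d32:H2 -> H2
  add 0.0.0.0/0 -> H2 at depth 0
  add 0.0.0.0/0 -> H3 at depth 0
  lookup 72.165.11.107: bits 01001000101001010000101101101011 walk d0:H3→d1:-→d2:-→d3:-→d4:-→d5:-→d6:-→d7:-→d8:-→d9:-→d10:-→d11:-→d12:-→d13:-→d14:-→d15:-→d16:-→d17:-→d18:-→d19:-→d20:-→d21:-→d22:-→d23:-→d24:-→d25:-→d26:-→d27:-→d28:-→d29:-→d30:-→d31:-→d32:H2 -> H2
  add 150.235.224.0/20 -> H4 at depth 20
  lookup 72.165.11.107: bits 01001000101001010000101101101011 walk d0:H3→d1:-→d2:-→d3:-→d4:-→d5:-→d6:-→d7:-→d8:-→d9:-→d10:-→d11:-→d12:-→d13:-→d14:-→d15:-→d16:-→d17:-→d18:-→d19:-→d20:-→d21:-→d22:-→d23:-→d24:-→d25:-→d26:-→d27:-→d28:-→d29:-→d30:-→d31:-→d32:H2 -> H2
  add 96.0.0.0/3 -> H4 at depth 3
  lookup 142.80.227.63: bits 100 walk d0:H3→d1:-→d2:-→d3:- -> H3
  add 118.237.191.0/24 -> H1 at depth 24
  lookup 72.165.11.107: bits 01001000101001010000101101101011 walk d0:H3→d1:-→d2:-→d3:-→d4:-→d5:-→d6:-→d7:-→d8:-→d9:-→d10:-→d11:-→d12:-→d13:-→d14:-→d15:-→d16:-→d17:-→d18:-→d19:-→d20:-→d21:-→d22:-→d23:-→d24:-→d25:-→d26:-→d27:-→d28:-→d29:-→d30:-→d31:-→d32:H2 -> H2
  lookup 118.237.191.1: bits 011101101110110110111111 walk d0:H3→d1:-→d2:-→d3:H4→d4:-→d5:-→d6:-→d7:-→d8:-→d9:-→d10:-→d11:-→d12:-→d13:-→d14:-→d15:-→d16:-→d17:-→d18:-→d19:-→d20:-→d21:-→d22:-→d23:-→d24:H1 -> H1
  add 72.160.0.0/12 -> H1 at depth 12
  lookup 72.165.11.107: bits 01001000101001010000101101101011 walk d0:H3→d1:-→d2:-→d3:-→d4:-→d5:-→d6:-→d7:-→d8:-→d9:-→d10:-→d11:-→d12:H1→d13:-→d14:-→d15:-→d16:-→d17:-→d18:-→d19:-→d20:-→d21:-→d22:-→d23:-→d24:-→d25:-→d26:-→d27:-→d28:-→d29:-→d30:-→d31:-→d32:H2 -> H2
  add 72.165.0.0/16 -> H4 at depth 16
  add 154.96.0.0/12 -> H3 at depth 12

== LOOKUPS ==
["H2","H2","H2","H2","H2","H3","H2","H1","H2"]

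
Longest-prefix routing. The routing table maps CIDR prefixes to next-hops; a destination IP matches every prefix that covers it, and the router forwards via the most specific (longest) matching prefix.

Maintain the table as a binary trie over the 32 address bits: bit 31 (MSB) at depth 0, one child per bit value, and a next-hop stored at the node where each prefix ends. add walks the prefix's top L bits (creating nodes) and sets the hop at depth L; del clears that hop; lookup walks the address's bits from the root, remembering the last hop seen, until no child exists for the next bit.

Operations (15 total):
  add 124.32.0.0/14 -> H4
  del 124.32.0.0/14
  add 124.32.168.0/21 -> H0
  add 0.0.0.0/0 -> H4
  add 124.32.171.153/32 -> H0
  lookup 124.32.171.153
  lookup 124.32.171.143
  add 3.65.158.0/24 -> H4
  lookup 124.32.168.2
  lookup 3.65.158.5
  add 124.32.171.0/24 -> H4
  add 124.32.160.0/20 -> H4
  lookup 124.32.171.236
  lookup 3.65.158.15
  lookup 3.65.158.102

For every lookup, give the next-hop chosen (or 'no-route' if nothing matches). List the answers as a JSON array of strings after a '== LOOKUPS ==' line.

Apply in order:
  + 124.32.0.0/14 (H4) depth=14
  - 124.32.0.0/14 clear@14
  + 124.32.168.0/21 (H0) depth=21
  + 0.0.0.0/0 (H4) depth=0
  + 124.32.171.153/32 (H0) depth=32
  ? 124.32.171.153  path d0:H4→d1:-→d2:-→d3:-→d4:-→d5:-→d6:-→d7:-→d8:-→d9:-→d10:-→d11:-→d12:-→d13:-→d14:-→d15:-→d16:-→d17:-→d18:-→d19:-→d20:-→d21:H0→d22:-→d23:-→d24:-→d25:-→d26:-→d27:-→d28:-→d29:-→d30:-→d31:-→d32:H0  best=H0
  ? 124.32.171.143  path d0:H4→d1:-→d2:-→d3:-→d4:-→d5:-→d6:-→d7:-→d8:-→d9:-→d10:-→d11:-→d12:-→d13:-→d14:-→d15:-→d16:-→d17:-→d18:-→d19:-→d20:-→d21:H0→d22:-→d23:-→d24:-→d25:-→d26:-→d27:-  best=H0
  + 3.65.158.0/24 (H4) depth=24
  ? 124.32.168.2  path d0:H4→d1:-→d2:-→d3:-→d4:-→d5:-→d6:-→d7:-→d8:-→d9:-→d10:-→d11:-→d12:-→d13:-→d14:-→d15:-→d16:-→d17:-→d18:-→d19:-→d20:-→d21:H0→d22:-  best=H0
  ? 3.65.158.5  path d0:H4→d1:-→d2:-→d3:-→d4:-→d5:-→d6:-→d7:-→d8:-→d9:-→d10:-→d11:-→d12:-→d13:-→d14:-→d15:-→d16:-→d17:-→d18:-→d19:-→d20:-→d21:-→d22:-→d23:-→d24:H4  best=H4
  + 124.32.171.0/24 (H4) depth=24
  + 124.32.160.0/20 (H4) depth=20
  ? 124.32.171.236  path d0:H4→d1:-→d2:-→d3:-→d4:-→d5:-→d6:-→d7:-→d8:-→d9:-→d10:-→d11:-→d12:-→d13:-→d14:-→d15:-→d16:-→d17:-→d18:-→d19:-→d20:H4→d21:H0→d22:-→d23:-→d24:H4→d25:-  best=H4
  ? 3.65.158.15  path d0:H4→d1:-→d2:-→d3:-→d4:-→d5:-→d6:-→d7:-→d8:-→d9:-→d10:-→d11:-→d12:-→d13:-→d14:-→d15:-→d16:-→d17:-→d18:-→d19:-→d20:-→d21:-→d22:-→d23:-→d24:H4  best=H4
  ? 3.65.158.102  path d0:H4→d1:-→d2:-→d3:-→d4:-→d5:-→d6:-→d7:-→d8:-→d9:-→d10:-→d11:-→d12:-→d13:-→d14:-→d15:-→d16:-→d17:-→d18:-→d19:-→d20:-→d21:-→d22:-→d23:-→d24:H4  best=H4

== LOOKUPS ==
["H0","H0","H0","H4","H4","H4","H4"]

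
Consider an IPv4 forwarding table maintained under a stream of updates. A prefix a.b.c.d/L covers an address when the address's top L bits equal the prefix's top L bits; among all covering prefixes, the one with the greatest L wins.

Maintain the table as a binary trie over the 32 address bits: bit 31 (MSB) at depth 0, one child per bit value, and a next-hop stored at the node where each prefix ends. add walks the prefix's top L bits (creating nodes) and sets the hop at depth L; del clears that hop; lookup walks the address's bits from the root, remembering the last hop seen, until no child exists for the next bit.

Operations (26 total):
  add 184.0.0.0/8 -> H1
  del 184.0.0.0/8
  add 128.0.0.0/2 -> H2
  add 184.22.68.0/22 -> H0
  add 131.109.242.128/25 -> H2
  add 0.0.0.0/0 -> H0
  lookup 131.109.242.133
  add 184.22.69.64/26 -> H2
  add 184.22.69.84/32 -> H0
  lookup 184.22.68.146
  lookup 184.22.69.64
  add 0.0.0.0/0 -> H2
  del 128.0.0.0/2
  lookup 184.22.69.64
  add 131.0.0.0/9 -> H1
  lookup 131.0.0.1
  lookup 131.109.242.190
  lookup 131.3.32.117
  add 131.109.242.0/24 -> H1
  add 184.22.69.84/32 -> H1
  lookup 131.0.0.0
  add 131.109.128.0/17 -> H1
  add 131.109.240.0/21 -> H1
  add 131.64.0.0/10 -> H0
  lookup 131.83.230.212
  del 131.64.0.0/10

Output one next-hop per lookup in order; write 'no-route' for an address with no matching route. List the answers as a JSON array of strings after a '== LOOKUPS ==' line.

Apply in order:
  add 184.0.0.0/8 -> H1 at depth 8
  - 184.0.0.0/8 clear@8
  add 128.0.0.0/2 -> H2 at depth 2
  add 184.22.68.0/22 -> H0 at depth 22
  add 131.109.242.128/25 -> H2 at depth 25
  add 0.0.0.0/0 -> H0 at depth 0
  ? 131.109.242.133  path d0:H0→d1:-→d2:H2→d3:-→d4:-→d5:-→d6:-→d7:-→d8:-→d9:-→d10:-→d11:-→d12:-→d13:-→d14:-→d15:-→d16:-→d17:-→d18:-→d19:-→d20:-→d21:-→d22:-→d23:-→d24:-→d25:H2  best=H2
  add 184.22.69.64/26 -> H2 at depth 26
  add 184.22.69.84/32 -> H0 at depth 32
  ? 184.22.68.146  path d0:H0→d1:-→d2:H2→d3:-→d4:-→d5:-→d6:-→d7:-→d8:-→d9:-→d10:-→d11:-→d12:-→d13:-→d14:-→d15:-→d16:-→d17:-→d18:-→d19:-→d20:-→d21:-→d22:H0→d23:-  best=H0
  ? 184.22.69.64  path d0:H0→d1:-→d2:H2→d3:-→d4:-→d5:-→d6:-→d7:-→d8:-→d9:-→d10:-→d11:-→d12:-→d13:-→d14:-→d15:-→d16:-→d17:-→d18:-→d19:-→d20:-→d21:-→d22:H0→d23:-→d24:-→d25:-→d26:H2→d27:-  best=H2
  add 0.0.0.0/0 -> H2 at depth 0
  - 128.0.0.0/2 clear@2
  ? 184.22.69.64  path d0:H2→d1:-→d2:-→d3:-→d4:-→d5:-→d6:-→d7:-→d8:-→d9:-→d10:-→d11:-→d12:-→d13:-→d14:-→d15:-→d16:-→d17:-→d18:-→d19:-→d20:-→d21:-→d22:H0→d23:-→d24:-→d25:-→d26:H2→d27:-  best=H2
  add 131.0.0.0/9 -> H1 at depth 9
  ? 131.0.0.1  path d0:H2→d1:-→d2:-→d3:-→d4:-→d5:-→d6:-→d7:-→d8:-→d9:H1  best=H1
  ? 131.109.242.190  path d0:H2→d1:-→d2:-→d3:-→d4:-→d5:-→d6:-→d7:-→d8:-→d9:H1→d10:-→d11:-→d12:-→d13:-→d14:-→d15:-→d16:-→d17:-→d18:-→d19:-→d20:-→d21:-→d22:-→d23:-→d24:-→d25:H2  best=H2
  ? 131.3.32.117  path d0:H2→d1:-→d2:-→d3:-→d4:-→d5:-→d6:-→d7:-→d8:-→d9:H1  best=H1
  add 131.109.242.0/24 -> H1 at depth 24
  add 184.22.69.84/32 -> H1 at depth 32
  ? 131.0.0.0  path d0:H2→d1:-→d2:-→d3:-→d4:-→d5:-→d6:-→d7:-→d8:-→d9:H1  best=H1
  add 131.109.128.0/17 -> H1 at depth 17
  add 131.109.240.0/21 -> H1 at depth 21
  add 131.64.0.0/10 -> H0 at depth 10
  ? 131.83.230.212  path d0:H2→d1:-→d2:-→d3:-→d4:-→d5:-→d6:-→d7:-→d8:-→d9:H1→d10:H0  best=H0
  - 131.64.0.0/10 clear@10

== LOOKUPS ==
["H2","H0","H2","H2","H1","H2","H1","H1","H0"]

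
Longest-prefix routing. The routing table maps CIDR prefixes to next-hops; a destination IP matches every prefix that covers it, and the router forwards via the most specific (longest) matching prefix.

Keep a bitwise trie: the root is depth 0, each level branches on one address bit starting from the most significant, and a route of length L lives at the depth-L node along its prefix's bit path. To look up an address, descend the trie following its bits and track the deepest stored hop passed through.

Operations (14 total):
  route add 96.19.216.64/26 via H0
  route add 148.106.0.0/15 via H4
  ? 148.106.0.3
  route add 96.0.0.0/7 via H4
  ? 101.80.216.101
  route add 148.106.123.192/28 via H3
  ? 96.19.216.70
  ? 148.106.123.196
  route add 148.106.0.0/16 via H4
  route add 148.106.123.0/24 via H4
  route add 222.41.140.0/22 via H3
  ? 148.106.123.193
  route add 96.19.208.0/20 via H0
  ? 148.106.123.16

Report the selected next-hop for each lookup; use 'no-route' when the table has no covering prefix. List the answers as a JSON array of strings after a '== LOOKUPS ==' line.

Apply in order:
  add 96.19.216.64/26 -> H0 at depth 26
  add 148.106.0.0/15 -> H4 at depth 15
  ? 148.106.0.3  path d0:-→d1:-→d2:-→d3:-→d4:-→d5:-→d6:-→d7:-→d8:-→d9:-→d10:-→d11:-→d12:-→d13:-→d14:-→d15:H4  best=H4
  add 96.0.0.0/7 -> H4 at depth 7
  ? 101.80.216.101  path d0:-→d1:-→d2:-→d3:-→d4:-→d5:-  best=no-route
  add 148.106.123.192/28 -> H3 at depth 28
  ? 96.19.216.70  path d0:-→d1:-→d2:-→d3:-→d4:-→d5:-→d6:-→d7:H4→d8:-→d9:-→d10:-→d11:-→d12:-→d13:-→d14:-→d15:-→d16:-→d17:-→d18:-→d19:-→d20:-→d21:-→d22:-→d23:-→d24:-→d25:-→d26:H0  best=H0
  ? 148.106.123.196  path d0:-→d1:-→d2:-→d3:-→d4:-→d5:-→d6:-→d7:-→d8:-→d9:-→d10:-→d11:-→d12:-→d13:-→d14:-→d15:H4→d16:-→d17:-→d18:-→d19:-→d20:-→d21:-→d22:-→d23:-→d24:-→d25:-→d26:-→d27:-→d28:H3  best=H3
  add 148.106.0.0/16 -> H4 at depth 16
  add 148.106.123.0/24 -> H4 at depth 24
  add 222.41.140.0/22 -> H3 at depth 22
  ? 148.106.123.193  path d0:-→d1:-→d2:-→d3:-→d4:-→d5:-→d6:-→d7:-→d8:-→d9:-→d10:-→d11:-→d12:-→d13:-→d14:-→d15:H4→d16:H4→d17:-→d18:-→d19:-→d20:-→d21:-→d22:-→d23:-→d24:H4→d25:-→d26:-→d27:-→d28:H3  best=H3
  add 96.19.208.0/20 -> H0 at depth 20
  ? 148.106.123.16  path d0:-→d1:-→d2:-→d3:-→d4:-→d5:-→d6:-→d7:-→d8:-→d9:-→d10:-→d11:-→d12:-→d13:-→d14:-→d15:H4→d16:H4→d17:-→d18:-→d19:-→d20:-→d21:-→d22:-→d23:-→d24:H4  best=H4

== LOOKUPS ==
["H4","no-route","H0","H3","H3","H4"]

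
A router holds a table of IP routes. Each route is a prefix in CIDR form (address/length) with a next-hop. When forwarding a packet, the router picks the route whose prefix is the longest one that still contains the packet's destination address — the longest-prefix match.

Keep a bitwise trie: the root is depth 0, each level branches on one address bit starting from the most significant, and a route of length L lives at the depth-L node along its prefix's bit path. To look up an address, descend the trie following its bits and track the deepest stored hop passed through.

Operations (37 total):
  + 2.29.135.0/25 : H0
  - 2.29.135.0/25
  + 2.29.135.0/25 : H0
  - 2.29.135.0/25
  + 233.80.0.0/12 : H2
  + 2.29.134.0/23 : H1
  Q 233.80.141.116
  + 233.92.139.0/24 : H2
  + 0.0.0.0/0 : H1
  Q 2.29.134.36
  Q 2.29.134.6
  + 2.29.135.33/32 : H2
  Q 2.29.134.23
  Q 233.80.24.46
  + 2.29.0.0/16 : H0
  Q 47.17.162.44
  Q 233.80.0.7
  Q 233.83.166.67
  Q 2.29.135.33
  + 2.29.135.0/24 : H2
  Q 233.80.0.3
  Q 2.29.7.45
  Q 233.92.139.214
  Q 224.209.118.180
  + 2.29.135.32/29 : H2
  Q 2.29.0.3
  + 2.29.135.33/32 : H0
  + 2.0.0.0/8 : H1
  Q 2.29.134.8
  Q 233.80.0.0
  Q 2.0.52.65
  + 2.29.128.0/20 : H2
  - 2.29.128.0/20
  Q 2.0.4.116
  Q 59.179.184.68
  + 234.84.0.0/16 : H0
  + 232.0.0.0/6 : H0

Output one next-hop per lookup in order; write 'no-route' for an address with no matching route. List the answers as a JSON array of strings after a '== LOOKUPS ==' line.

Trace:
  + 2.29.135.0/25 (H0) depth=25
  del 2.29.135.0/25 (clear depth 25)
  + 2.29.135.0/25 (H0) depth=25
  del 2.29.135.0/25 (clear depth 25)
  + 233.80.0.0/12 (H2) depth=12
  + 2.29.134.0/23 (H1) depth=23
  ? 233.80.141.116  path d0:-→d1:-→d2:-→d3:-→d4:-→d5:-→d6:-→d7:-→d8:-→d9:-→d10:-→d11:-→d12:H2  best=H2
  + 233.92.139.0/24 (H2) depth=24
  + 0.0.0.0/0 (H1) depth=0
  ? 2.29.134.36  path d0:H1→d1:-→d2:-→d3:-→d4:-→d5:-→d6:-→d7:-→d8:-→d9:-→d10:-→d11:-→d12:-→d13:-→d14:-→d15:-→d16:-→d17:-→d18:-→d19:-→d20:-→d21:-→d22:-→d23:H1  best=H1
  ? 2.29.134.6  path d0:H1→d1:-→d2:-→d3:-→d4:-→d5:-→d6:-→d7:-→d8:-→d9:-→d10:-→d11:-→d12:-→d13:-→d14:-→d15:-→d16:-→d17:-→d18:-→d19:-→d20:-→d21:-→d22:-→d23:H1  best=H1
  + 2.29.135.33/32 (H2) depth=32
  ? 2.29.134.23  path d0:H1→d1:-→d2:-→d3:-→d4:-→d5:-→d6:-→d7:-→d8:-→d9:-→d10:-→d11:-→d12:-→d13:-→d14:-→d15:-→d16:-→d17:-→d18:-→d19:-→d20:-→d21:-→d22:-→d23:H1  best=H1
  ? 233.80.24.46  path d0:H1→d1:-→d2:-→d3:-→d4:-→d5:-→d6:-→d7:-→d8:-→d9:-→d10:-→d11:-→d12:H2  best=H2
  + 2.29.0.0/16 (H0) depth=16
  ? 47.17.162.44  path d0:H1→d1:-→d2:-  best=H1
  ? 233.80.0.7  path d0:H1→d1:-→d2:-→d3:-→d4:-→d5:-→d6:-→d7:-→d8:-→d9:-→d10:-→d11:-→d12:H2  best=H2
  ? 233.83.166.67  path d0:H1→d1:-→d2:-→d3:-→d4:-→d5:-→d6:-→d7:-→d8:-→d9:-→d10:-→d11:-→d12:H2  best=H2
  ? 2.29.135.33  path d0:H1→d1:-→d2:-→d3:-→d4:-→d5:-→d6:-→d7:-→d8:-→d9:-→d10:-→d11:-→d12:-→d13:-→d14:-→d15:-→d16:H0→d17:-→d18:-→d19:-→d20:-→d21:-→d22:-→d23:H1→d24:-→d25:-→d26:-→d27:-→d28:-→d29:-→d30:-→d31:-→d32:H2  best=H2
  + 2.29.135.0/24 (H2) depth=24
  ? 233.80.0.3  path d0:H1→d1:-→d2:-→d3:-→d4:-→d5:-→d6:-→d7:-→d8:-→d9:-→d10:-→d11:-→d12:H2  best=H2
  ? 2.29.7.45  path d0:H1→d1:-→d2:-→d3:-→d4:-→d5:-→d6:-→d7:-→d8:-→d9:-→d10:-→d11:-→d12:-→d13:-→d14:-→d15:-→d16:H0  best=H0
  ? 233.92.139.214  path d0:H1→d1:-→d2:-→d3:-→d4:-→d5:-→d6:-→d7:-→d8:-→d9:-→d10:-→d11:-→d12:H2→d13:-→d14:-→d15:-→d16:-→d17:-→d18:-→d19:-→d20:-→d21:-→d22:-→d23:-→d24:H2  best=H2
  ? 224.209.118.180  path d0:H1→d1:-→d2:-→d3:-→d4:-  best=H1
  + 2.29.135.32/29 (H2) depth=29
  ? 2.29.0.3  path d0:H1→d1:-→d2:-→d3:-→d4:-→d5:-→d6:-→d7:-→d8:-→d9:-→d10:-→d11:-→d12:-→d13:-→d14:-→d15:-→d16:H0  best=H0
  + 2.29.135.33/32 (H0) depth=32
  + 2.0.0.0/8 (H1) depth=8
  ? 2.29.134.8  path d0:H1→d1:-→d2:-→d3:-→d4:-→d5:-→d6:-→d7:-→d8:H1→d9:-→d10:-→d11:-→d12:-→d13:-→d14:-→d15:-→d16:H0→d17:-→d18:-→d19:-→d20:-→d21:-→d22:-→d23:H1  best=H1
  ? 233.80.0.0  path d0:H1→d1:-→d2:-→d3:-→d4:-→d5:-→d6:-→d7:-→d8:-→d9:-→d10:-→d11:-→d12:H2  best=H2
  ? 2.0.52.65  path d0:H1→d1:-→d2:-→d3:-→d4:-→d5:-→d6:-→d7:-→d8:H1→d9:-→d10:-→d11:-  best=H1
  + 2.29.128.0/20 (H2) depth=20
  del 2.29.128.0/20 (clear depth 20)
  ? 2.0.4.116  path d0:H1→d1:-→d2:-→d3:-→d4:-→d5:-→d6:-→d7:-→d8:H1→d9:-→d10:-→d11:-  best=H1
  ? 59.179.184.68  path d0:H1→d1:-→d2:-  best=H1
  + 234.84.0.0/16 (H0) depth=16
  + 232.0.0.0/6 (H0) depth=6

== LOOKUPS ==
["H2","H1","H1","H1","H2","H1","H2","H2","H2","H2","H0","H2","H1","H0","H1","H2","H1","H1","H1"]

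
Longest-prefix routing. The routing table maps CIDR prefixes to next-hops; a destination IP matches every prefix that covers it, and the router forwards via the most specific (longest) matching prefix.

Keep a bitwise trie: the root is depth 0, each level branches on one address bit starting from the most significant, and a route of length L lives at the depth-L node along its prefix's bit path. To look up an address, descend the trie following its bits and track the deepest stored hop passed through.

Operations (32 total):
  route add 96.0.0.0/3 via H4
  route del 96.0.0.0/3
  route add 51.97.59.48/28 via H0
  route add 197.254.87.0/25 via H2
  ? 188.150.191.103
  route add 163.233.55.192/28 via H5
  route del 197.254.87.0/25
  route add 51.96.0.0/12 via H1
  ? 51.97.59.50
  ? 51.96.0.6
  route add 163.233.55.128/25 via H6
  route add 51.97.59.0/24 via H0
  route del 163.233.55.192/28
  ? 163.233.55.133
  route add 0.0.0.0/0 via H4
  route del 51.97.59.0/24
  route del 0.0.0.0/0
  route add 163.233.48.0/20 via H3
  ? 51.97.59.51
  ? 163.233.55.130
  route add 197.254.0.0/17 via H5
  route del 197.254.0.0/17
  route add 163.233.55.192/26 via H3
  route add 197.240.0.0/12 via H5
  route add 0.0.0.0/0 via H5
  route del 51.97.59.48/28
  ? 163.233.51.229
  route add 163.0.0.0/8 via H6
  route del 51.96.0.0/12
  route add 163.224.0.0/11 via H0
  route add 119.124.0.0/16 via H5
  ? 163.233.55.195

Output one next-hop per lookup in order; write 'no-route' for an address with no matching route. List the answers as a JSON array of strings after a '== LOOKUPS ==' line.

Process each operation:
  add 96.0.0.0/3 -> H4 at depth 3
  del 96.0.0.0/3 (clear depth 3)
  add 51.97.59.48/28 -> H0 at depth 28
  add 197.254.87.0/25 -> H2 at depth 25
  ? 188.150.191.103  path d0:-→d1:-  best=no-route
  add 163.233.55.192/28 -> H5 at depth 28
  del 197.254.87.0/25 (clear depth 25)
  add 51.96.0.0/12 -> H1 at depth 12
  ? 51.97.59.50  path d0:-→d1:-→d2:-→d3:-→d4:-→d5:-→d6:-→d7:-→d8:-→d9:-→d10:-→d11:-→d12:H1→d13:-→d14:-→d15:-→d16:-→d17:-→d18:-→d19:-→d20:-→d21:-→d22:-→d23:-→d24:-→d25:-→d26:-→d27:-→d28:H0  best=H0
  ? 51.96.0.6  path d0:-→d1:-→d2:-→d3:-→d4:-→d5:-→d6:-→d7:-→d8:-→d9:-→d10:-→d11:-→d12:H1→d13:-→d14:-→d15:-  best=H1
  add 163.233.55.128/25 -> H6 at depth 25
  add 51.97.59.0/24 -> H0 at depth 24
  del 163.233.55.192/28 (clear depth 28)
  ? 163.233.55.133  path d0:-→d1:-→d2:-→d3:-→d4:-→d5:-→d6:-→d7:-→d8:-→d9:-→d10:-→d11:-→d12:-→d13:-→d14:-→d15:-→d16:-→d17:-→d18:-→d19:-→d20:-→d21:-→d22:-→d23:-→d24:-→d25:H6  best=H6
  add 0.0.0.0/0 -> H4 at depth 0
  del 51.97.59.0/24 (clear depth 24)
  del 0.0.0.0/0 (clear depth 0)
  add 163.233.48.0/20 -> H3 at depth 20
  ? 51.97.59.51  path d0:-→d1:-→d2:-→d3:-→d4:-→d5:-→d6:-→d7:-→d8:-→d9:-→d10:-→d11:-→d12:H1→d13:-→d14:-→d15:-→d16:-→d17:-→d18:-→d19:-→d20:-→d21:-→d22:-→d23:-→d24:-→d25:-→d26:-→d27:-→d28:H0  best=H0
  ? 163.233.55.130  path d0:-→d1:-→d2:-→d3:-→d4:-→d5:-→d6:-→d7:-→d8:-→d9:-→d10:-→d11:-→d12:-→d13:-→d14:-→d15:-→d16:-→d17:-→d18:-→d19:-→d20:H3→d21:-→d22:-→d23:-→d24:-→d25:H6  best=H6
  add 197.254.0.0/17 -> H5 at depth 17
  del 197.254.0.0/17 (clear depth 17)
  add 163.233.55.192/26 -> H3 at depth 26
  add 197.240.0.0/12 -> H5 at depth 12
  add 0.0.0.0/0 -> H5 at depth 0
  del 51.97.59.48/28 (clear depth 28)
  ? 163.233.51.229  path d0:H5→d1:-→d2:-→d3:-→d4:-→d5:-→d6:-→d7:-→d8:-→d9:-→d10:-→d11:-→d12:-→d13:-→d14:-→d15:-→d16:-→d17:-→d18:-→d19:-→d20:H3→d21:-  best=H3
  add 163.0.0.0/8 -> H6 at depth 8
  del 51.96.0.0/12 (clear depth 12)
  add 163.224.0.0/11 -> H0 at depth 11
  add 119.124.0.0/16 -> H5 at depth 16
  ? 163.233.55.195  path d0:H5→d1:-→d2:-→d3:-→d4:-→d5:-→d6:-→d7:-→d8:H6→d9:-→d10:-→d11:H0→d12:-→d13:-→d14:-→d15:-→d16:-→d17:-→d18:-→d19:-→d20:H3→d21:-→d22:-→d23:-→d24:-→d25:H6→d26:H3→d27:-→d28:-  best=H3

== LOOKUPS ==
["no-route","H0","H1","H6","H0","H6","H3","H3"]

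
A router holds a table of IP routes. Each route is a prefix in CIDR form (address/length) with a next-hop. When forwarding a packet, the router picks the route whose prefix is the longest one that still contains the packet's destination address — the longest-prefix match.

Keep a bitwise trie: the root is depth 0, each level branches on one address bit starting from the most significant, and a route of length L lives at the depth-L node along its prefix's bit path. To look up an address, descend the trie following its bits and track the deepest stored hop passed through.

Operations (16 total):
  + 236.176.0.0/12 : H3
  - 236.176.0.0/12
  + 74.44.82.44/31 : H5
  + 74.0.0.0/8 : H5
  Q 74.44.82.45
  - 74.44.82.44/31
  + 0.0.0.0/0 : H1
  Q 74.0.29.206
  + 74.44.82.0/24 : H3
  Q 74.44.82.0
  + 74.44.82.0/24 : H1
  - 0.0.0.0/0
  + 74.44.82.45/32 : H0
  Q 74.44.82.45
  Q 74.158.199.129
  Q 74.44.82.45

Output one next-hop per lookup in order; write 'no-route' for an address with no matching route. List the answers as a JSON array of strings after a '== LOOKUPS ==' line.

Trace:
  + 236.176.0.0/12 (H3) depth=12
  - 236.176.0.0/12 clear@12
  + 74.44.82.44/31 (H5) depth=31
  + 74.0.0.0/8 (H5) depth=8
  ? 74.44.82.45  path d0:-→d1:-→d2:-→d3:-→d4:-→d5:-→d6:-→d7:-→d8:H5→d9:-→d10:-→d11:-→d12:-→d13:-→d14:-→d15:-→d16:-→d17:-→d18:-→d19:-→d20:-→d21:-→d22:-→d23:-→d24:-→d25:-→d26:-→d27:-→d28:-→d29:-→d30:-→d31:H5  best=H5
  - 74.44.82.44/31 clear@31
  + 0.0.0.0/0 (H1) depth=0
  ? 74.0.29.206  path d0:H1→d1:-→d2:-→d3:-→d4:-→d5:-→d6:-→d7:-→d8:H5→d9:-→d10:-  best=H5
  + 74.44.82.0/24 (H3) depth=24
  ? 74.44.82.0  path d0:H1→d1:-→d2:-→d3:-→d4:-→d5:-→d6:-→d7:-→d8:H5→d9:-→d10:-→d11:-→d12:-→d13:-→d14:-→d15:-→d16:-→d17:-→d18:-→d19:-→d20:-→d21:-→d22:-→d23:-→d24:H3→d25:-→d26:-  best=H3
  + 74.44.82.0/24 (H1) depth=24
  - 0.0.0.0/0 clear@0
  + 74.44.82.45/32 (H0) depth=32
  ? 74.44.82.45  path d0:-→d1:-→d2:-→d3:-→d4:-→d5:-→d6:-→d7:-→d8:H5→d9:-→d10:-→d11:-→d12:-→d13:-→d14:-→d15:-→d16:-→d17:-→d18:-→d19:-→d20:-→d21:-→d22:-→d23:-→d24:H1→d25:-→d26:-→d27:-→d28:-→d29:-→d30:-→d31:-→d32:H0  best=H0
  ? 74.158.199.129  path d0:-→d1:-→d2:-→d3:-→d4:-→d5:-→d6:-→d7:-→d8:H5  best=H5
  ? 74.44.82.45  path d0:-→d1:-→d2:-→d3:-→d4:-→d5:-→d6:-→d7:-→d8:H5→d9:-→d10:-→d11:-→d12:-→d13:-→d14:-→d15:-→d16:-→d17:-→d18:-→d19:-→d20:-→d21:-→d22:-→d23:-→d24:H1→d25:-→d26:-→d27:-→d28:-→d29:-→d30:-→d31:-→d32:H0  best=H0

== LOOKUPS ==
["H5","H5","H3","H0","H5","H0"]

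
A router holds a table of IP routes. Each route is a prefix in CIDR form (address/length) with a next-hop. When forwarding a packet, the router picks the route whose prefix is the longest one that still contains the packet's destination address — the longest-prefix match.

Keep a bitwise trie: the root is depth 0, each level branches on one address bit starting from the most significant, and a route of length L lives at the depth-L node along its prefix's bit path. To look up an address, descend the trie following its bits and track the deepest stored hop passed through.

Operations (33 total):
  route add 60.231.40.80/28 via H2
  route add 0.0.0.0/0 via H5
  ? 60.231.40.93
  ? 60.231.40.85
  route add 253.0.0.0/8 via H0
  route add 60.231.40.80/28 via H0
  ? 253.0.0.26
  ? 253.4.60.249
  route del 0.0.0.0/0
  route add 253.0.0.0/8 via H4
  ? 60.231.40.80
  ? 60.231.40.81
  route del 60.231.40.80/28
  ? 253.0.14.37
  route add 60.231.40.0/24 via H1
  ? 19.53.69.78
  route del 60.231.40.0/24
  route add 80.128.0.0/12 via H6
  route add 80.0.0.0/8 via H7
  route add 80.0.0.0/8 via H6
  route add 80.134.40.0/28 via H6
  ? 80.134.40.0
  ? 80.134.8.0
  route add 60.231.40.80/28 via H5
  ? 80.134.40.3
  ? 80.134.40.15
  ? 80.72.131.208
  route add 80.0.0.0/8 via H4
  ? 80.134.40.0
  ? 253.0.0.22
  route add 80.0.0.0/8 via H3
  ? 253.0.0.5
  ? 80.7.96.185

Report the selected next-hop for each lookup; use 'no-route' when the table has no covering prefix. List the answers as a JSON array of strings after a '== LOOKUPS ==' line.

Apply in order:
  + 60.231.40.80/28 (H2) depth=28
  + 0.0.0.0/0 (H5) depth=0
  Q 60.231.40.93: descend 0011110011100111001010000101 ; hops seen [H5,H2] ; pick H2
  Q 60.231.40.85: descend 0011110011100111001010000101 ; hops seen [H5,H2] ; pick H2
  + 253.0.0.0/8 (H0) depth=8
  + 60.231.40.80/28 (H0) depth=28
  Q 253.0.0.26: descend 11111101 ; hops seen [H5,H0] ; pick H0
  Q 253.4.60.249: descend 11111101 ; hops seen [H5,H0] ; pick H0
  - 0.0.0.0/0 clear@0
  + 253.0.0.0/8 (H4) depth=8
  Q 60.231.40.80: descend 0011110011100111001010000101 ; hops seen [H0] ; pick H0
  Q 60.231.40.81: descend 0011110011100111001010000101 ; hops seen [H0] ; pick H0
  - 60.231.40.80/28 clear@28
  Q 253.0.14.37: descend 11111101 ; hops seen [H4] ; pick H4
  + 60.231.40.0/24 (H1) depth=24
  Q 19.53.69.78: descend 00 ; hops seen [∅] ; pick no-route
  - 60.231.40.0/24 clear@24
  + 80.128.0.0/12 (H6) depth=12
  + 80.0.0.0/8 (H7) depth=8
  + 80.0.0.0/8 (H6) depth=8
  + 80.134.40.0/28 (H6) depth=28
  Q 80.134.40.0: descend 0101000010000110001010000000 ; hops seen [H6,H6,H6] ; pick H6
  Q 80.134.8.0: descend 010100001000011000 ; hops seen [H6,H6] ; pick H6
  + 60.231.40.80/28 (H5) depth=28
  Q 80.134.40.3: descend 0101000010000110001010000000 ; hops seen [H6,H6,H6] ; pick H6
  Q 80.134.40.15: descend 0101000010000110001010000000 ; hops seen [H6,H6,H6] ; pick H6
  Q 80.72.131.208: descend 01010000 ; hops seen [H6] ; pick H6
  + 80.0.0.0/8 (H4) depth=8
  Q 80.134.40.0: descend 0101000010000110001010000000 ; hops seen [H4,H6,H6] ; pick H6
  Q 253.0.0.22: descend 11111101 ; hops seen [H4] ; pick H4
  + 80.0.0.0/8 (H3) depth=8
  Q 253.0.0.5: descend 11111101 ; hops seen [H4] ; pick H4
  Q 80.7.96.185: descend 01010000 ; hops seen [H3] ; pick H3

== LOOKUPS ==
["H2","H2","H0","H0","H0","H0","H4","no-route","H6","H6","H6","H6","H6","H6","H4","H4","H3"]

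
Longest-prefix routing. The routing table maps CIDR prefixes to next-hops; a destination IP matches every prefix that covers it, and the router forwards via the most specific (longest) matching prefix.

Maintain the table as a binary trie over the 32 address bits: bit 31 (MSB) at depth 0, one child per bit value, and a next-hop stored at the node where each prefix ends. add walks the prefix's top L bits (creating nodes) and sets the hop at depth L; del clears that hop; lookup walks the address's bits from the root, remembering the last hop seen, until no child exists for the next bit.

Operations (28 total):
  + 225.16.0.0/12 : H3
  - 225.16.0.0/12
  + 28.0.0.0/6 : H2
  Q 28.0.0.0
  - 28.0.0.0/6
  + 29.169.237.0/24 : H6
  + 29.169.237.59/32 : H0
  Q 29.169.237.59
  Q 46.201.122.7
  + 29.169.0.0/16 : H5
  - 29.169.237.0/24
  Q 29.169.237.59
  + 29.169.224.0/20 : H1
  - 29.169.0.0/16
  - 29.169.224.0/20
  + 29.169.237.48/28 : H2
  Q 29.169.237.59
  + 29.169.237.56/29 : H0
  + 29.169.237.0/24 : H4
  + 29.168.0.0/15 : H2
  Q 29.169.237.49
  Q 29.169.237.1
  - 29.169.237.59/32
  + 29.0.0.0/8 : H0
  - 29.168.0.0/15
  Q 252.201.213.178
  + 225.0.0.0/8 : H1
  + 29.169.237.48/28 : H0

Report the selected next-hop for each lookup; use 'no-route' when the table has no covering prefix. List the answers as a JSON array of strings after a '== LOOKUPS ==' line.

Process each operation:
  add 225.16.0.0/12 -> H3 at depth 12
  del 225.16.0.0/12 (clear depth 12)
  add 28.0.0.0/6 -> H2 at depth 6
  ? 28.0.0.0  path d0:-→d1:-→d2:-→d3:-→d4:-→d5:-→d6:H2  best=H2
  del 28.0.0.0/6 (clear depth 6)
  add 29.169.237.0/24 -> H6 at depth 24
  add 29.169.237.59/32 -> H0 at depth 32
  ? 29.169.237.59  path d0:-→d1:-→d2:-→d3:-→d4:-→d5:-→d6:-→d7:-→d8:-→d9:-→d10:-→d11:-→d12:-→d13:-→d14:-→d15:-→d16:-→d17:-→d18:-→d19:-→d20:-→d21:-→d22:-→d23:-→d24:H6→d25:-→d26:-→d27:-→d28:-→d29:-→d30:-→d31:-→d32:H0  best=H0
  ? 46.201.122.7  path d0:-→d1:-→d2:-  best=no-route
  add 29.169.0.0/16 -> H5 at depth 16
  del 29.169.237.0/24 (clear depth 24)
  ? 29.169.237.59  path d0:-→d1:-→d2:-→d3:-→d4:-→d5:-→d6:-→d7:-→d8:-→d9:-→d10:-→d11:-→d12:-→d13:-→d14:-→d15:-→d16:H5→d17:-→d18:-→d19:-→d20:-→d21:-→d22:-→d23:-→d24:-→d25:-→d26:-→d27:-→d28:-→d29:-→d30:-→d31:-→d32:H0  best=H0
  add 29.169.224.0/20 -> H1 at depth 20
  del 29.169.0.0/16 (clear depth 16)
  del 29.169.224.0/20 (clear depth 20)
  add 29.169.237.48/28 -> H2 at depth 28
  ? 29.169.237.59  path d0:-→d1:-→d2:-→d3:-→d4:-→d5:-→d6:-→d7:-→d8:-→d9:-→d10:-→d11:-→d12:-→d13:-→d14:-→d15:-→d16:-→d17:-→d18:-→d19:-→d20:-→d21:-→d22:-→d23:-→d24:-→d25:-→d26:-→d27:-→d28:H2→d29:-→d30:-→d31:-→d32:H0  best=H0
  add 29.169.237.56/29 -> H0 at depth 29
  add 29.169.237.0/24 -> H4 at depth 24
  add 29.168.0.0/15 -> H2 at depth 15
  ? 29.169.237.49  path d0:-→d1:-→d2:-→d3:-→d4:-→d5:-→d6:-→d7:-→d8:-→d9:-→d10:-→d11:-→d12:-→d13:-→d14:-→d15:H2→d16:-→d17:-→d18:-→d19:-→d20:-→d21:-→d22:-→d23:-→d24:H4→d25:-→d26:-→d27:-→d28:H2  best=H2
  ? 29.169.237.1  path d0:-→d1:-→d2:-→d3:-→d4:-→d5:-→d6:-→d7:-→d8:-→d9:-→d10:-→d11:-→d12:-→d13:-→d14:-→d15:H2→d16:-→d17:-→d18:-→d19:-→d20:-→d21:-→d22:-→d23:-→d24:H4→d25:-→d26:-  best=H4
  del 29.169.237.59/32 (clear depth 32)
  add 29.0.0.0/8 -> H0 at depth 8
  del 29.168.0.0/15 (clear depth 15)
  ? 252.201.213.178  path d0:-→d1:-→d2:-→d3:-  best=no-route
  add 225.0.0.0/8 -> H1 at depth 8
  add 29.169.237.48/28 -> H0 at depth 28

== LOOKUPS ==
["H2","H0","no-route","H0","H0","H2","H4","no-route"]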